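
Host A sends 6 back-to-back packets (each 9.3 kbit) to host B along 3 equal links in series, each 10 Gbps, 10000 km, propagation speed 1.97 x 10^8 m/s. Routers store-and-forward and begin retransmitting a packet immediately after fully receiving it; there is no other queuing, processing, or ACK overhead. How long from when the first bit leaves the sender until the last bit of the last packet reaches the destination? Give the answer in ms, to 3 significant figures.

152 ms

Per-hop transmission t_tx = L/R = 9300/10000000000 = 0.00093 ms.
Per-hop propagation t_prop = 10000000/197000000 = 50.7614 ms.
Pipeline fill: first packet needs 3·t_tx to clear all hops; remaining 5 packets each add one t_tx.
Total = (3+6-1)·t_tx + 3·t_prop = 8·0.00093 + 3·50.7614 = 152 ms.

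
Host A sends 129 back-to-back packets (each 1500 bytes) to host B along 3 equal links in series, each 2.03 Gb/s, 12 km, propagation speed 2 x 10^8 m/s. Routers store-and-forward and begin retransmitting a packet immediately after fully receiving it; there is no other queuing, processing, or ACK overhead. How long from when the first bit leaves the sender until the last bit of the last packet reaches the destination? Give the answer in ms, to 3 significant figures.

0.954 ms

Per-hop transmission t_tx = L/R = 12000/2.03e+09 = 0.00591133 ms.
Per-hop propagation t_prop = 12000/200000000 = 0.06 ms.
Pipeline fill: first packet needs 3·t_tx to clear all hops; remaining 128 packets each add one t_tx.
Total = (3+129-1)·t_tx + 3·t_prop = 131·0.00591133 + 3·0.06 = 0.954 ms.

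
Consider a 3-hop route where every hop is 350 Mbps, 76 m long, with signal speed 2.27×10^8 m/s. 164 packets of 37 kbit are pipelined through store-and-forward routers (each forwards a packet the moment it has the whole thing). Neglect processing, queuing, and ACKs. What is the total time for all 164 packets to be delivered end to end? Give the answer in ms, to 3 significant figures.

17.5 ms

Per-hop transmission t_tx = L/R = 37000/350000000 = 0.105714 ms.
Per-hop propagation t_prop = 76/227000000 = 0.000334802 ms.
Pipeline fill: first packet needs 3·t_tx to clear all hops; remaining 163 packets each add one t_tx.
Total = (3+164-1)·t_tx + 3·t_prop = 166·0.105714 + 3·0.000334802 = 17.5 ms.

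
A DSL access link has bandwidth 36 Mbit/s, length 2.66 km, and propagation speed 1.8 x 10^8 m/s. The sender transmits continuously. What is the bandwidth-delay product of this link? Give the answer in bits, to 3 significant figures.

532 bits

Propagation delay = 2660 / 180000000 = 1.47778e-05 s.
BDP = R × t_prop = 36000000 × 1.47778e-05 = 532 bits.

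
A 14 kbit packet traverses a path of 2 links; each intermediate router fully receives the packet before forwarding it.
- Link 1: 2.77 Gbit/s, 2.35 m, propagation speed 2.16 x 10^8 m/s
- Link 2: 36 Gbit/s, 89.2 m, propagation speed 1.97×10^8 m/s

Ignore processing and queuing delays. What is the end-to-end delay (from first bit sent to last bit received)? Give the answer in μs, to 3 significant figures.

L = 14000 bits.
Transmission delays (L/R per hop): 5.05415, 0.388889 μs; sum = 5.44304 μs.
Propagation delays (d/s per hop): 0.0108796, 0.452792 μs; sum = 0.463672 μs.
End-to-end = 5.91 μs.

5.91 μs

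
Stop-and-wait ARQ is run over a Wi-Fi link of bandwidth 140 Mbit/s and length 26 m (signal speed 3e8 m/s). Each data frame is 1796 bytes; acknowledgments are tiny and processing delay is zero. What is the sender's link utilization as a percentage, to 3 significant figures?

t_tx = L/R = 14368/140000000 = 0.000102629 s.
t_prop = 26/300000000 = 8.66667e-08 s; RTT = 1.73333e-07 s.
Cycle = t_tx + RTT = 0.000102802 s.
Utilization = t_tx / cycle = 0.000102629/0.000102802 = 99.8 %.

99.8 %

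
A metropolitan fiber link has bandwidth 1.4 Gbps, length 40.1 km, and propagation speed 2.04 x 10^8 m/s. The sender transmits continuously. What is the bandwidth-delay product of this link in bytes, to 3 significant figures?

Propagation delay = 40100 / 204000000 = 0.000196569 s.
BDP = R × t_prop = 1400000000 × 0.000196569 = 275196 bits.
In bytes: 275196/8 = 34400 bytes.

34400 bytes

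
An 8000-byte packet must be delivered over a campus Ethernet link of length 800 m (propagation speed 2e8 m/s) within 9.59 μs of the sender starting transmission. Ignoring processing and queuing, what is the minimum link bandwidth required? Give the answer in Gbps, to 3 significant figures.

L = 64000 bits.
Propagation delay = 800 / 200000000 = 4 μs.
Transmission budget = 9.59 − 4 = 5.59 μs.
R ≥ L / t_tx = 64000 bits / 5.59e-06 s = 11.4 Gbps.

11.4 Gbps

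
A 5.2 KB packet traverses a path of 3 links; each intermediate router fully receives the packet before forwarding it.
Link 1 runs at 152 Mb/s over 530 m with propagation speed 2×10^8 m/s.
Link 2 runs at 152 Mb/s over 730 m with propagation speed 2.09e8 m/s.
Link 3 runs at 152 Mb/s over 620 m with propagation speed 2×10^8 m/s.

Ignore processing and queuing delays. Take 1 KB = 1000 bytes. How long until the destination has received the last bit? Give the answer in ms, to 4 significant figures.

0.8303 ms

L = 41600 bits.
Transmission delay per hop = L/R = 41600/152000000 = 0.273684 ms; 3 hops → 0.821053 ms.
Propagation delays (d/s per hop): 0.00265, 0.00349282, 0.0031 ms; sum = 0.00924282 ms.
End-to-end = 0.8303 ms.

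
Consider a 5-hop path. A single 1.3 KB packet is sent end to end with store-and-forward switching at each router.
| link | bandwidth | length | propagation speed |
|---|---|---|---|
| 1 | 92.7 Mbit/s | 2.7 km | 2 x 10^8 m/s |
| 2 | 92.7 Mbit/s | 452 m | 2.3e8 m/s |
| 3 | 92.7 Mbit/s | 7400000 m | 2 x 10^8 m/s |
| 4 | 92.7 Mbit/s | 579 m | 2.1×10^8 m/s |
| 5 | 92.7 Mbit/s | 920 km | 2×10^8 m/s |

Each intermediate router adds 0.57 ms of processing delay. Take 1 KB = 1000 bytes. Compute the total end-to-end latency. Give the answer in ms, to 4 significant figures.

44.46 ms

L = 10400 bits.
Transmission delay per hop = L/R = 10400/92700000 = 0.11219 ms; 5 hops → 0.560949 ms.
Propagation delays (d/s per hop): 0.0135, 0.00196522, 37, 0.00275714, 4.6 ms; sum = 41.6182 ms.
Processing at 4 router(s): 4 × 0.57 ms = 2.28 ms.
End-to-end = 44.46 ms.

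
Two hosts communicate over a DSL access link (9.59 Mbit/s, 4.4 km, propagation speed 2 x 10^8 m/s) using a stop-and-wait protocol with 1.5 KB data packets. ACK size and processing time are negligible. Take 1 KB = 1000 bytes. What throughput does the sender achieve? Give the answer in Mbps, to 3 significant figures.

t_tx = L/R = 12000/9590000 = 0.0012513 s.
t_prop = 4400/200000000 = 2.2e-05 s; RTT = 4.4e-05 s.
Cycle = t_tx + RTT = 0.0012953 s.
Throughput = L / cycle = 12000 / 0.0012953 = 9.26 Mbps.

9.26 Mbps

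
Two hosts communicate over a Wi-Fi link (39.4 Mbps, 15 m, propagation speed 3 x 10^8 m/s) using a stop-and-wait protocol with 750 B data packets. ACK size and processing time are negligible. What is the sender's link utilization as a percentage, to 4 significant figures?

99.93 %

t_tx = L/R = 6000/39400000 = 0.000152284 s.
t_prop = 15/300000000 = 5e-08 s; RTT = 1e-07 s.
Cycle = t_tx + RTT = 0.000152384 s.
Utilization = t_tx / cycle = 0.000152284/0.000152384 = 99.93 %.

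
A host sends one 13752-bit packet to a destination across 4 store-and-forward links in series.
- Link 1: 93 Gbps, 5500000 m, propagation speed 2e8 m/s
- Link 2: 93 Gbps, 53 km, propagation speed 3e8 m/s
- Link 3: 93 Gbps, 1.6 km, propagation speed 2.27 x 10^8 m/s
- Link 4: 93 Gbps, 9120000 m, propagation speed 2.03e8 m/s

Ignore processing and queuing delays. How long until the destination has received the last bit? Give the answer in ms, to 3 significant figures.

Transmission delay per hop = L/R = 13752/93000000000 = 0.000147871 ms; 4 hops → 0.000591484 ms.
Propagation delays (d/s per hop): 27.5, 0.176667, 0.00704846, 44.9261 ms; sum = 72.6098 ms.
End-to-end = 72.6 ms.

72.6 ms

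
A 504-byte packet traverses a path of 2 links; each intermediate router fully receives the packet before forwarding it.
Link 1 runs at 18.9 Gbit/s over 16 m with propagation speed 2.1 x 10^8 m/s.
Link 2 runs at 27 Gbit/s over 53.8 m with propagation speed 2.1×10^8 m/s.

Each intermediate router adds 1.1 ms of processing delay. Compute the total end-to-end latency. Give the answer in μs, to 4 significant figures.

1101 μs

L = 504 × 8 = 4032 bits.
Transmission delays (L/R per hop): 0.213333, 0.149333 μs; sum = 0.362667 μs.
Propagation delays (d/s per hop): 0.0761905, 0.25619 μs; sum = 0.332381 μs.
Processing at 1 router(s): 1 × 1.1 ms = 1100 μs.
End-to-end = 1101 μs.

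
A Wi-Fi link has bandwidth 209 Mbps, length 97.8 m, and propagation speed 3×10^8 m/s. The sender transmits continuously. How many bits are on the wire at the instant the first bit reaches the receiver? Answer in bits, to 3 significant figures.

68.1 bits

Propagation delay = 97.8 / 300000000 = 3.26e-07 s.
BDP = R × t_prop = 209000000 × 3.26e-07 = 68.134 bits.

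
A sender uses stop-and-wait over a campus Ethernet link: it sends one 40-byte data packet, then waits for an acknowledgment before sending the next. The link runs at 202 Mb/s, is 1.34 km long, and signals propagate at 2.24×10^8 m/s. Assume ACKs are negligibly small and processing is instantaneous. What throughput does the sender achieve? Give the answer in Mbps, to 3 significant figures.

23.6 Mbps

t_tx = L/R = 320/202000000 = 1.58416e-06 s.
t_prop = 1340/2.24e+08 = 5.98214e-06 s; RTT = 1.19643e-05 s.
Cycle = t_tx + RTT = 1.35484e-05 s.
Throughput = L / cycle = 320 / 1.35484e-05 = 23.6 Mbps.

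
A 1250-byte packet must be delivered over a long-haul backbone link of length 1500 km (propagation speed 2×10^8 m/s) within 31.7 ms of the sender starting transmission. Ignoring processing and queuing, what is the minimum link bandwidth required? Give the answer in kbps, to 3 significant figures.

L = 10000 bits.
Propagation delay = 1500000 / 200000000 = 7.5 ms.
Transmission budget = 31.7 − 7.5 = 24.2 ms.
R ≥ L / t_tx = 10000 bits / 0.0242 s = 413 kbps.

413 kbps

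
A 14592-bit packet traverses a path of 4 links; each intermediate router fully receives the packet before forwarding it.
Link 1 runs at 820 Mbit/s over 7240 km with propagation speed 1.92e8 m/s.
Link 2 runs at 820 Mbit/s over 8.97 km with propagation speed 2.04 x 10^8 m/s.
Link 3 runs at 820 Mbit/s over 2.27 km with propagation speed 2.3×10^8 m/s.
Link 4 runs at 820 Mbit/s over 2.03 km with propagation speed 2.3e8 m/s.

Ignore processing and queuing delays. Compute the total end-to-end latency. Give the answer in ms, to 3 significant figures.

37.8 ms

Transmission delay per hop = L/R = 14592/820000000 = 0.0177951 ms; 4 hops → 0.0711805 ms.
Propagation delays (d/s per hop): 37.7083, 0.0439706, 0.00986957, 0.00882609 ms; sum = 37.771 ms.
End-to-end = 37.8 ms.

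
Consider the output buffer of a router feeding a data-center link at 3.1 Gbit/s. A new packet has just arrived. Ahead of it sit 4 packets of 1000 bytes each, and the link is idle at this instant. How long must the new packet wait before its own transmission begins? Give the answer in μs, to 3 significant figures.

Each queued packet: L/R = 8000/3100000000 = 2.58065 μs.
4 queued → 10.3226 μs.
Queuing delay = 10.3 μs.

10.3 μs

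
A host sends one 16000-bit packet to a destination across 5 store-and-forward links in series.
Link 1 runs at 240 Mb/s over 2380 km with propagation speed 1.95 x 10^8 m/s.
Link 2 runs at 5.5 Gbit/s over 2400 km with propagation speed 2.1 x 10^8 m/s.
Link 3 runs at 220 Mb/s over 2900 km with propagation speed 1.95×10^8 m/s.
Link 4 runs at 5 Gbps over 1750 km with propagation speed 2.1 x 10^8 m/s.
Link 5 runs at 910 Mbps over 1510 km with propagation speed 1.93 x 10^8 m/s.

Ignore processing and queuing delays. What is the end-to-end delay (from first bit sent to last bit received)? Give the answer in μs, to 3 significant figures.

54800 μs

Transmission delays (L/R per hop): 66.6667, 2.90909, 72.7273, 3.2, 17.5824 μs; sum = 163.085 μs.
Propagation delays (d/s per hop): 12205.1, 11428.6, 14871.8, 8333.33, 7823.83 μs; sum = 54662.7 μs.
End-to-end = 54800 μs.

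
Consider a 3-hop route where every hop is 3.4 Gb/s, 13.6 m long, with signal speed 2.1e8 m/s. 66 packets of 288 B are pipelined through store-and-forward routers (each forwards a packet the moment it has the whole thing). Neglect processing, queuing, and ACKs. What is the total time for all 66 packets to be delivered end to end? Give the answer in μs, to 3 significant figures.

46.3 μs

Per-hop transmission t_tx = L/R = 2304/3400000000 = 0.677647 μs.
Per-hop propagation t_prop = 13.6/210000000 = 0.0647619 μs.
Pipeline fill: first packet needs 3·t_tx to clear all hops; remaining 65 packets each add one t_tx.
Total = (3+66-1)·t_tx + 3·t_prop = 68·0.677647 + 3·0.0647619 = 46.3 μs.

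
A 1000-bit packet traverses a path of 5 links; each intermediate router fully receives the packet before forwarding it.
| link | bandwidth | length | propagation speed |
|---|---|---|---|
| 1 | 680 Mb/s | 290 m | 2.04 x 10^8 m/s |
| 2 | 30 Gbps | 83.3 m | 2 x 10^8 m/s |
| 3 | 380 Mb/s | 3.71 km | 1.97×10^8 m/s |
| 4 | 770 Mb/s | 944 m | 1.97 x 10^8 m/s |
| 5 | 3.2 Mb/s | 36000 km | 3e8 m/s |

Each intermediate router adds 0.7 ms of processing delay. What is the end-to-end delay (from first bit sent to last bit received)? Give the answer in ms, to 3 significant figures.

Transmission delays (L/R per hop): 0.00147059, 3.33333e-05, 0.00263158, 0.0012987, 0.3125 ms; sum = 0.317934 ms.
Propagation delays (d/s per hop): 0.00142157, 0.0004165, 0.0188325, 0.00479188, 120 ms; sum = 120.025 ms.
Processing at 4 router(s): 4 × 0.7 ms = 2.8 ms.
End-to-end = 123 ms.

123 ms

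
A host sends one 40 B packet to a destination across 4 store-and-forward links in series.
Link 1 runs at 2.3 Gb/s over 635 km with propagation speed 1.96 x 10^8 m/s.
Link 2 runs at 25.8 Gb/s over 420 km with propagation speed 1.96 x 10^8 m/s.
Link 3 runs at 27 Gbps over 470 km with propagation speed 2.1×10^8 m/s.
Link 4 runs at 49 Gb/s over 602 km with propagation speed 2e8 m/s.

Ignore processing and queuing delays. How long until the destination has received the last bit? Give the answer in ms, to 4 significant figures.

10.63 ms

L = 40 × 8 = 320 bits.
Transmission delays (L/R per hop): 0.00013913, 1.24031e-05, 1.18519e-05, 6.53061e-06 ms; sum = 0.000169916 ms.
Propagation delays (d/s per hop): 3.2398, 2.14286, 2.2381, 3.01 ms; sum = 10.6307 ms.
End-to-end = 10.63 ms.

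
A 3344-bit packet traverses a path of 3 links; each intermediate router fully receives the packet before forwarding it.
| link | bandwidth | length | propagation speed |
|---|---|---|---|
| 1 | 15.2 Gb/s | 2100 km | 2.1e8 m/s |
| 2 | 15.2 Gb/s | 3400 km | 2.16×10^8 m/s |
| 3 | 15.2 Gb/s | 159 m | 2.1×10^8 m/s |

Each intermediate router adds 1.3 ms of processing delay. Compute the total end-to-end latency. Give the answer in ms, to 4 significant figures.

28.34 ms

Transmission delay per hop = L/R = 3344/15200000000 = 0.00022 ms; 3 hops → 0.00066 ms.
Propagation delays (d/s per hop): 10, 15.7407, 0.000757143 ms; sum = 25.7415 ms.
Processing at 2 router(s): 2 × 1.3 ms = 2.6 ms.
End-to-end = 28.34 ms.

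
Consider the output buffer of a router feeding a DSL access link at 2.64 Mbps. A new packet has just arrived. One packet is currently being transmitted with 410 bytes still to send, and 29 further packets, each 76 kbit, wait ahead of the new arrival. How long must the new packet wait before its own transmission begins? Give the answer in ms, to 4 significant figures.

836.1 ms

Each queued packet: L/R = 76000/2640000 = 28.7879 ms.
29 queued → 834.848 ms.
Plus remaining 3280 bits of current packet: 1.24242 ms.
Queuing delay = 836.1 ms.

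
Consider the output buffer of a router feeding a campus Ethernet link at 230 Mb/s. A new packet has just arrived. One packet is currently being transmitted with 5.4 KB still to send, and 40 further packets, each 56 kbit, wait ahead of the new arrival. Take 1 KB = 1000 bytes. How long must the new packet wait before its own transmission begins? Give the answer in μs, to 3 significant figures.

9930 μs

Each queued packet: L/R = 56000/230000000 = 243.478 μs.
40 queued → 9739.13 μs.
Plus remaining 43200 bits of current packet: 187.826 μs.
Queuing delay = 9930 μs.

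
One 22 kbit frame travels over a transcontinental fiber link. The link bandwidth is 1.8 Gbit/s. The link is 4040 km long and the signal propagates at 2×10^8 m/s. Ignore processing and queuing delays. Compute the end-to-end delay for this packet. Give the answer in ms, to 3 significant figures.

L = 22000 bits.
Transmission delay = L/R = 22000 / 1800000000 = 0.0122222 ms.
Propagation delay = d/s = 4040000 m / 200000000 m/s = 20.2 ms.
Total = 20.2 ms.

20.2 ms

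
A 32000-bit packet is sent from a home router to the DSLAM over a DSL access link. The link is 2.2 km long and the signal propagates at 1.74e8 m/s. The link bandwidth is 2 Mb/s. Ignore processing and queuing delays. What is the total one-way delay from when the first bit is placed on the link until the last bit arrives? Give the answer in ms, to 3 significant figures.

Transmission delay = L/R = 32000 / 2000000 = 16 ms.
Propagation delay = d/s = 2200 m / 174000000 m/s = 0.0126437 ms.
Total = 16.0 ms.

16.0 ms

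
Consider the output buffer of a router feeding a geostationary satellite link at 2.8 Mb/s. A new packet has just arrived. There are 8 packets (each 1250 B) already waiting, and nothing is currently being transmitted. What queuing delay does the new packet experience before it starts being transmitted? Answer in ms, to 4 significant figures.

Each queued packet: L/R = 10000/2800000 = 3.57143 ms.
8 queued → 28.5714 ms.
Queuing delay = 28.57 ms.

28.57 ms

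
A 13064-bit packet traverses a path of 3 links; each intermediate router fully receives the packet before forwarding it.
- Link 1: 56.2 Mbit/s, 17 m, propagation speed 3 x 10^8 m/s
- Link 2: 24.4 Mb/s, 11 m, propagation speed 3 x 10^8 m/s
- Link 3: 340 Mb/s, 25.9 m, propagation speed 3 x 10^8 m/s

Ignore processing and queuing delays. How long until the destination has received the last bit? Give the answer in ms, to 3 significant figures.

Transmission delays (L/R per hop): 0.232456, 0.53541, 0.0384235 ms; sum = 0.806289 ms.
Propagation delays (d/s per hop): 5.66667e-05, 3.66667e-05, 8.63333e-05 ms; sum = 0.000179667 ms.
End-to-end = 0.806 ms.

0.806 ms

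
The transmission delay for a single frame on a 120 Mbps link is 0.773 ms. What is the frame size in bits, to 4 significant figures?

L = R × t_tx = 120000000 b/s × 0.000773 s = 92760 bits.

92760 bits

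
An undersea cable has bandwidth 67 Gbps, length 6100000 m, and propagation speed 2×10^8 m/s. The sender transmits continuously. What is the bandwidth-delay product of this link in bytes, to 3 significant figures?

Propagation delay = 6100000 / 200000000 = 0.0305 s.
BDP = R × t_prop = 67000000000 × 0.0305 = 2043500000 bits.
In bytes: 2043500000/8 = 255000000 bytes.

255000000 bytes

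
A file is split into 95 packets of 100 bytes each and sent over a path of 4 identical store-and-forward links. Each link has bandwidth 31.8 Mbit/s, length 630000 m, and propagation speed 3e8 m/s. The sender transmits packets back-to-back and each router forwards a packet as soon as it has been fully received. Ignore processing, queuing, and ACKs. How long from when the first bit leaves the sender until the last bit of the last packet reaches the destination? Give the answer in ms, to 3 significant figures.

10.9 ms

Per-hop transmission t_tx = L/R = 800/31800000 = 0.0251572 ms.
Per-hop propagation t_prop = 630000/300000000 = 2.1 ms.
Pipeline fill: first packet needs 4·t_tx to clear all hops; remaining 94 packets each add one t_tx.
Total = (4+95-1)·t_tx + 4·t_prop = 98·0.0251572 + 4·2.1 = 10.9 ms.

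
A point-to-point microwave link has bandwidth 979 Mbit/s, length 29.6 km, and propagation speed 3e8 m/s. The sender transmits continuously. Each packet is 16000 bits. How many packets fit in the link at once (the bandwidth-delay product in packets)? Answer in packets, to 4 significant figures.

Propagation delay = 29600 / 300000000 = 9.86667e-05 s.
BDP = R × t_prop = 979000000 × 9.86667e-05 = 96594.7 bits.
In packets of 16000 bits: 6.037 packets.

6.037 packets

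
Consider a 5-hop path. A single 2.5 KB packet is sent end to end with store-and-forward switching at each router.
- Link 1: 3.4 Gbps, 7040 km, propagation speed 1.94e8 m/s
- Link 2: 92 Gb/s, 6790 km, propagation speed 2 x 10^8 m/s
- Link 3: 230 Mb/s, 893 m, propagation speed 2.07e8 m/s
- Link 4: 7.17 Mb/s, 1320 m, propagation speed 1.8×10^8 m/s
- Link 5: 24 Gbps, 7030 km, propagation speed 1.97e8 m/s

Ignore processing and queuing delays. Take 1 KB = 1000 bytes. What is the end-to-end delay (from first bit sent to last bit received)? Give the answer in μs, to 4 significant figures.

108800 μs

L = 20000 bits.
Transmission delays (L/R per hop): 5.88235, 0.217391, 86.9565, 2789.4, 0.833333 μs; sum = 2883.29 μs.
Propagation delays (d/s per hop): 36288.7, 33950, 4.31401, 7.33333, 35685.3 μs; sum = 105936 μs.
End-to-end = 108800 μs.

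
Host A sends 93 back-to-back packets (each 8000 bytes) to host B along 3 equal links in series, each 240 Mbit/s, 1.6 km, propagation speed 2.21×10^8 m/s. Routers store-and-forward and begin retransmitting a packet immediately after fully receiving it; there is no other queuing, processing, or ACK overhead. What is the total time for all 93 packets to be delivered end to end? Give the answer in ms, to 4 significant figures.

Per-hop transmission t_tx = L/R = 64000/240000000 = 0.266667 ms.
Per-hop propagation t_prop = 1600/221000000 = 0.00723982 ms.
Pipeline fill: first packet needs 3·t_tx to clear all hops; remaining 92 packets each add one t_tx.
Total = (3+93-1)·t_tx + 3·t_prop = 95·0.266667 + 3·0.00723982 = 25.36 ms.

25.36 ms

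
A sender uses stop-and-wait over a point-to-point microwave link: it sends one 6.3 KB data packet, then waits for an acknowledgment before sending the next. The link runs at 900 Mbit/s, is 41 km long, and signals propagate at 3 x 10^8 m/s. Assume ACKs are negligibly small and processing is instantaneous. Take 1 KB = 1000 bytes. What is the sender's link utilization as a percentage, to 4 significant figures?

17.00 %

t_tx = L/R = 50400/900000000 = 5.6e-05 s.
t_prop = 41000/300000000 = 0.000136667 s; RTT = 0.000273333 s.
Cycle = t_tx + RTT = 0.000329333 s.
Utilization = t_tx / cycle = 5.6e-05/0.000329333 = 17.00 %.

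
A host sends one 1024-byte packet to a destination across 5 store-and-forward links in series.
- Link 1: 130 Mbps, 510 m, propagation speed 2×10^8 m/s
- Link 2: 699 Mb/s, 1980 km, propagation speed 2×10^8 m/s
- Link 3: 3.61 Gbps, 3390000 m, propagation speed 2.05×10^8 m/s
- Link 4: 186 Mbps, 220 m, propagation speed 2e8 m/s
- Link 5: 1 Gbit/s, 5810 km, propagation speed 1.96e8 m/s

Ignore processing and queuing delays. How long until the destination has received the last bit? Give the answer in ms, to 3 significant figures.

56.2 ms

L = 1024 × 8 = 8192 bits.
Transmission delays (L/R per hop): 0.0630154, 0.0117196, 0.00226925, 0.044043, 0.008192 ms; sum = 0.129239 ms.
Propagation delays (d/s per hop): 0.00255, 9.9, 16.5366, 0.0011, 29.6429 ms; sum = 56.0831 ms.
End-to-end = 56.2 ms.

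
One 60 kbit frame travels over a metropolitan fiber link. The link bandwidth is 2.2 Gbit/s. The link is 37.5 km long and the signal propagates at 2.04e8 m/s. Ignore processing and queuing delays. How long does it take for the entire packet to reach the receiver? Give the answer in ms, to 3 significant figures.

0.211 ms

L = 60000 bits.
Transmission delay = L/R = 60000 / 2200000000 = 0.0272727 ms.
Propagation delay = d/s = 37500 m / 204000000 m/s = 0.183824 ms.
Total = 0.211 ms.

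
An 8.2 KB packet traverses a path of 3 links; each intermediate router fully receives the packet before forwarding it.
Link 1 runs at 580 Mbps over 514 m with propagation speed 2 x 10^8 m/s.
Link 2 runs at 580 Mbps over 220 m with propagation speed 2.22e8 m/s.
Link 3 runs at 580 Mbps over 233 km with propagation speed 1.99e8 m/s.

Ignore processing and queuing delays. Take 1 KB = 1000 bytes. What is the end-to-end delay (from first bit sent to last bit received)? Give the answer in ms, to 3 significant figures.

L = 65600 bits.
Transmission delay per hop = L/R = 65600/580000000 = 0.113103 ms; 3 hops → 0.33931 ms.
Propagation delays (d/s per hop): 0.00257, 0.000990991, 1.17085 ms; sum = 1.17442 ms.
End-to-end = 1.51 ms.

1.51 ms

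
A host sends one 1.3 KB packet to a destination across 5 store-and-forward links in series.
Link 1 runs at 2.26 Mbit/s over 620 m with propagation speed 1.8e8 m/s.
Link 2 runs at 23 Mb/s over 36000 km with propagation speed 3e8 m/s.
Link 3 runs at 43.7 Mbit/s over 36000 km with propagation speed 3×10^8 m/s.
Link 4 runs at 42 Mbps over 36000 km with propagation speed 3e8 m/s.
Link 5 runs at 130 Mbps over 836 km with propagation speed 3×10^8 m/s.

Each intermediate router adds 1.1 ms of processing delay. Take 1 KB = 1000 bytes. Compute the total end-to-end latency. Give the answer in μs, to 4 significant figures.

L = 10400 bits.
Transmission delays (L/R per hop): 4601.77, 452.174, 237.986, 247.619, 80 μs; sum = 5619.55 μs.
Propagation delays (d/s per hop): 3.44444, 120000, 120000, 120000, 2786.67 μs; sum = 362790 μs.
Processing at 4 router(s): 4 × 1.1 ms = 4400 μs.
End-to-end = 372800 μs.

372800 μs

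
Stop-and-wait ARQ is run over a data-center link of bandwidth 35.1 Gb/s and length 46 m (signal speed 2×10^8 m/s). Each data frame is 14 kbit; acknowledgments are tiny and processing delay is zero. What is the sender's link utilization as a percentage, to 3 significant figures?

t_tx = L/R = 14000/35100000000 = 3.9886e-07 s.
t_prop = 46/200000000 = 2.3e-07 s; RTT = 4.6e-07 s.
Cycle = t_tx + RTT = 8.5886e-07 s.
Utilization = t_tx / cycle = 3.9886e-07/8.5886e-07 = 46.4 %.

46.4 %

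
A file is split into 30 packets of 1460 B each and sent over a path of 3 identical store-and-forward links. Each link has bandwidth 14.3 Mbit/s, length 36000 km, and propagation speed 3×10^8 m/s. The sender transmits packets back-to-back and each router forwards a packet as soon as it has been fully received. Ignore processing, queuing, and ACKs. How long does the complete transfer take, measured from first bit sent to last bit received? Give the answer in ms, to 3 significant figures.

Per-hop transmission t_tx = L/R = 11680/14300000 = 0.816783 ms.
Per-hop propagation t_prop = 36000000/300000000 = 120 ms.
Pipeline fill: first packet needs 3·t_tx to clear all hops; remaining 29 packets each add one t_tx.
Total = (3+30-1)·t_tx + 3·t_prop = 32·0.816783 + 3·120 = 386 ms.

386 ms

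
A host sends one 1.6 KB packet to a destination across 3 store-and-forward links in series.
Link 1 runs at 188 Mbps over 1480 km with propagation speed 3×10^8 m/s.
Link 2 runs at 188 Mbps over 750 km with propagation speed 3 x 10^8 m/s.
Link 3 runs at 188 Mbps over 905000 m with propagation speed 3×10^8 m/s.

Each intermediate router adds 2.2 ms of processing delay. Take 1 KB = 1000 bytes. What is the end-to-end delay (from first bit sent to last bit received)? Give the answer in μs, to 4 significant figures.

L = 12800 bits.
Transmission delay per hop = L/R = 12800/188000000 = 68.0851 μs; 3 hops → 204.255 μs.
Propagation delays (d/s per hop): 4933.33, 2500, 3016.67 μs; sum = 10450 μs.
Processing at 2 router(s): 2 × 2.2 ms = 4400 μs.
End-to-end = 15050 μs.

15050 μs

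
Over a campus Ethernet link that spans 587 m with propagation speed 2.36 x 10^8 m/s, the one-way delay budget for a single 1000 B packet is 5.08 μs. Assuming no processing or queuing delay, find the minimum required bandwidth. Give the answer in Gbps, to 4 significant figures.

3.086 Gbps

L = 8000 bits.
Propagation delay = 587 / 236000000 = 2.48729 μs.
Transmission budget = 5.08 − 2.48729 = 2.59271 μs.
R ≥ L / t_tx = 8000 bits / 2.59271e-06 s = 3.086 Gbps.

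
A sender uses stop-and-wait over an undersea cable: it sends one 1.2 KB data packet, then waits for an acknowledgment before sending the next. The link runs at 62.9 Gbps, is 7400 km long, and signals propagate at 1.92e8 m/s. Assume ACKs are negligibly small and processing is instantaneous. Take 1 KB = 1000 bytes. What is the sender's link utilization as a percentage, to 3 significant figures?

t_tx = L/R = 9600/62900000000 = 1.52623e-07 s.
t_prop = 7400000/192000000 = 0.0385417 s; RTT = 0.0770833 s.
Cycle = t_tx + RTT = 0.0770835 s.
Utilization = t_tx / cycle = 1.52623e-07/0.0770835 = 0.000198 %.

0.000198 %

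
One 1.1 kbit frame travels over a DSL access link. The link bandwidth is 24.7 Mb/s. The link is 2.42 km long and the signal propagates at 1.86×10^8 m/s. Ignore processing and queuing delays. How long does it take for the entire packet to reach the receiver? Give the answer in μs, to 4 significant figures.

57.55 μs

L = 1100 bits.
Transmission delay = L/R = 1100 / 24700000 = 44.5344 μs.
Propagation delay = d/s = 2420 m / 186000000 m/s = 13.0108 μs.
Total = 57.55 μs.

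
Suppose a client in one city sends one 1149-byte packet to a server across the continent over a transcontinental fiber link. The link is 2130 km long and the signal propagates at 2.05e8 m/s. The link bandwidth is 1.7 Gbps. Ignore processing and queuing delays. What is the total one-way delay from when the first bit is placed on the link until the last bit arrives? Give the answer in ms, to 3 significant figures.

10.4 ms

L = 1149 × 8 = 9192 bits.
Transmission delay = L/R = 9192 / 1700000000 = 0.00540706 ms.
Propagation delay = d/s = 2130000 m / 2.05e+08 m/s = 10.3902 ms.
Total = 10.4 ms.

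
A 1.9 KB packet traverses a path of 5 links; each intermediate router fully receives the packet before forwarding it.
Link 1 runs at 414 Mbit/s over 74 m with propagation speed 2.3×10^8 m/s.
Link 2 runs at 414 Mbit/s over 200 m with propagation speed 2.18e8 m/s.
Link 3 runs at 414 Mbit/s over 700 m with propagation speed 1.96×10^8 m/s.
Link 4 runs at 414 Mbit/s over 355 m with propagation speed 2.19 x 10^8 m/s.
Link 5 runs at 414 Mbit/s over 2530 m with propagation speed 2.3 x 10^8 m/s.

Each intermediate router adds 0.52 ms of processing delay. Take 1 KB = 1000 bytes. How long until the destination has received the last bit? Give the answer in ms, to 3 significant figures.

2.28 ms

L = 15200 bits.
Transmission delay per hop = L/R = 15200/414000000 = 0.036715 ms; 5 hops → 0.183575 ms.
Propagation delays (d/s per hop): 0.000321739, 0.000917431, 0.00357143, 0.001621, 0.011 ms; sum = 0.0174316 ms.
Processing at 4 router(s): 4 × 0.52 ms = 2.08 ms.
End-to-end = 2.28 ms.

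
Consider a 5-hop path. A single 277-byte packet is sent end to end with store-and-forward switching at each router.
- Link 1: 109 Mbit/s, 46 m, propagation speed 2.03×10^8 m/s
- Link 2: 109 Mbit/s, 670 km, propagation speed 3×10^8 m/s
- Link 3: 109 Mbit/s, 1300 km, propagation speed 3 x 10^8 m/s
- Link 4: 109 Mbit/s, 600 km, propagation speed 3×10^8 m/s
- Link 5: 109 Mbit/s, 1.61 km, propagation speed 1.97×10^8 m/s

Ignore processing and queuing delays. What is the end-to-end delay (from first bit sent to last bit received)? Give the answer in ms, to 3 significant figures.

L = 277 × 8 = 2216 bits.
Transmission delay per hop = L/R = 2216/109000000 = 0.0203303 ms; 5 hops → 0.101651 ms.
Propagation delays (d/s per hop): 0.000226601, 2.23333, 4.33333, 2, 0.00817259 ms; sum = 8.57507 ms.
End-to-end = 8.68 ms.

8.68 ms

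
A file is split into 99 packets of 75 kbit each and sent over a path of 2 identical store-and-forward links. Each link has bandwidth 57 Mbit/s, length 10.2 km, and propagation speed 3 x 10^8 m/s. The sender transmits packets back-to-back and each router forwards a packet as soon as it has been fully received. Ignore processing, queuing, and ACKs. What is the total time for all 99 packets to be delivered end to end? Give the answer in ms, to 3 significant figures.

Per-hop transmission t_tx = L/R = 75000/57000000 = 1.31579 ms.
Per-hop propagation t_prop = 10200/300000000 = 0.034 ms.
Pipeline fill: first packet needs 2·t_tx to clear all hops; remaining 98 packets each add one t_tx.
Total = (2+99-1)·t_tx + 2·t_prop = 100·1.31579 + 2·0.034 = 132 ms.

132 ms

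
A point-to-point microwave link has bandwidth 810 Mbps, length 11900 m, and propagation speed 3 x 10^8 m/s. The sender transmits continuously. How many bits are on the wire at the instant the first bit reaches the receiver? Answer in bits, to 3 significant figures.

Propagation delay = 11900 / 300000000 = 3.96667e-05 s.
BDP = R × t_prop = 810000000 × 3.96667e-05 = 32130 bits.

32100 bits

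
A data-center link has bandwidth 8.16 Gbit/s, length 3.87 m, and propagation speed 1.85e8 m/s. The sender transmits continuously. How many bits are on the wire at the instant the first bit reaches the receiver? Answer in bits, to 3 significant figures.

Propagation delay = 3.87 / 185000000 = 2.09189e-08 s.
BDP = R × t_prop = 8160000000 × 2.09189e-08 = 170.698 bits.

171 bits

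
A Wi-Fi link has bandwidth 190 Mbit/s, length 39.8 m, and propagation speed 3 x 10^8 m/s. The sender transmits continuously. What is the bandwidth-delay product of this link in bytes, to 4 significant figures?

Propagation delay = 39.8 / 300000000 = 1.32667e-07 s.
BDP = R × t_prop = 190000000 × 1.32667e-07 = 25.2067 bits.
In bytes: 25.2067/8 = 3.151 bytes.

3.151 bytes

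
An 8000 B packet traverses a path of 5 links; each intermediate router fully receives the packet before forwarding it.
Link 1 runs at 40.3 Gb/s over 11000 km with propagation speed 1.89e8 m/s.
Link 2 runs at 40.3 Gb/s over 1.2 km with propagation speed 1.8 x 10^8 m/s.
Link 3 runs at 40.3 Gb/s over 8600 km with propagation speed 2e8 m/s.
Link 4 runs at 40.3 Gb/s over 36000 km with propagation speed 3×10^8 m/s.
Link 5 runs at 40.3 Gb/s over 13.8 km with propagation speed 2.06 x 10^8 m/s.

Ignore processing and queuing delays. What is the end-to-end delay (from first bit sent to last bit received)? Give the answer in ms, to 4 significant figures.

L = 8000 × 8 = 64000 bits.
Transmission delay per hop = L/R = 64000/40300000000 = 0.00158809 ms; 5 hops → 0.00794045 ms.
Propagation delays (d/s per hop): 58.2011, 0.00666667, 43, 120, 0.0669903 ms; sum = 221.275 ms.
End-to-end = 221.3 ms.

221.3 ms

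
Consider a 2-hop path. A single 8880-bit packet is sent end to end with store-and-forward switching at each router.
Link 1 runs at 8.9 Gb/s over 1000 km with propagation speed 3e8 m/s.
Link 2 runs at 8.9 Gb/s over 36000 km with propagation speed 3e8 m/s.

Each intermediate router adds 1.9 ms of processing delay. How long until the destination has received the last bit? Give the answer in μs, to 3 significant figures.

Transmission delay per hop = L/R = 8880/8900000000 = 0.997753 μs; 2 hops → 1.99551 μs.
Propagation delays (d/s per hop): 3333.33, 120000 μs; sum = 123333 μs.
Processing at 1 router(s): 1 × 1.9 ms = 1900 μs.
End-to-end = 125000 μs.

125000 μs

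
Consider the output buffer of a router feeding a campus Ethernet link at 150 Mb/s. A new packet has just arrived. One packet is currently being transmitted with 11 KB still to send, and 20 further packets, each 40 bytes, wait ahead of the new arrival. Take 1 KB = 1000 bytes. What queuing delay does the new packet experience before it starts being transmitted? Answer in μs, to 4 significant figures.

629.3 μs

Each queued packet: L/R = 320/150000000 = 2.13333 μs.
20 queued → 42.6667 μs.
Plus remaining 88000 bits of current packet: 586.667 μs.
Queuing delay = 629.3 μs.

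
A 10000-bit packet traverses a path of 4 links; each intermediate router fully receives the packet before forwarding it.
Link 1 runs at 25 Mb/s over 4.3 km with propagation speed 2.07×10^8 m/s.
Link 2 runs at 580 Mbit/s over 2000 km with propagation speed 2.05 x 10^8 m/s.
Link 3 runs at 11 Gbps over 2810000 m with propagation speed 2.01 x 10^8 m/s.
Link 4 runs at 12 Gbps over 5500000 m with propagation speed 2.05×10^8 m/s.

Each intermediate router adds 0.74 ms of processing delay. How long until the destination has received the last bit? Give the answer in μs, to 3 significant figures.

Transmission delays (L/R per hop): 400, 17.2414, 0.909091, 0.833333 μs; sum = 418.984 μs.
Propagation delays (d/s per hop): 20.7729, 9756.1, 13980.1, 26829.3 μs; sum = 50586.2 μs.
Processing at 3 router(s): 3 × 0.74 ms = 2220 μs.
End-to-end = 53200 μs.

53200 μs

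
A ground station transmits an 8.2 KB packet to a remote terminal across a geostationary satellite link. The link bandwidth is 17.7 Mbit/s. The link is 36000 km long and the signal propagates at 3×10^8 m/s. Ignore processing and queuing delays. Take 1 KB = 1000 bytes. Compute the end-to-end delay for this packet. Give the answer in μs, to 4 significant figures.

123700 μs

L = 65600 bits.
Transmission delay = L/R = 65600 / 17700000 = 3706.21 μs.
Propagation delay = d/s = 36000000 m / 300000000 m/s = 120000 μs.
Total = 123700 μs.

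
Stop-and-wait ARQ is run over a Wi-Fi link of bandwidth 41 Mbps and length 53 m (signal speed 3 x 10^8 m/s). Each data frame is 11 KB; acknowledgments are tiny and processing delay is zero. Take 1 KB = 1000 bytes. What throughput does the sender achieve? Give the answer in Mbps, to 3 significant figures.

41.0 Mbps

t_tx = L/R = 88000/41000000 = 0.00214634 s.
t_prop = 53/300000000 = 1.76667e-07 s; RTT = 3.53333e-07 s.
Cycle = t_tx + RTT = 0.00214669 s.
Throughput = L / cycle = 88000 / 0.00214669 = 41.0 Mbps.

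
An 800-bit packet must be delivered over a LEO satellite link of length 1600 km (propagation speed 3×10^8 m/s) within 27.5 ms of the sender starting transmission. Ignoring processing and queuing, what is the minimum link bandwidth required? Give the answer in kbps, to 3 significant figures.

Propagation delay = 1600000 / 300000000 = 5.33333 ms.
Transmission budget = 27.5 − 5.33333 = 22.1667 ms.
R ≥ L / t_tx = 800 bits / 0.0221667 s = 36.1 kbps.

36.1 kbps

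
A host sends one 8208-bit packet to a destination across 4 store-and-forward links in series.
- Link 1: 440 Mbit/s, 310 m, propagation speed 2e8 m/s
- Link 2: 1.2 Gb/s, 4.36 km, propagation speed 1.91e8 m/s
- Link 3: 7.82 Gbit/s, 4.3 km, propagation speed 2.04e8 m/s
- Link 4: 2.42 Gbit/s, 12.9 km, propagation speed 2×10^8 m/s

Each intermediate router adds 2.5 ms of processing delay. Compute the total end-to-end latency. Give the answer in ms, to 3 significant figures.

Transmission delays (L/R per hop): 0.0186545, 0.00684, 0.00104962, 0.00339174 ms; sum = 0.0299359 ms.
Propagation delays (d/s per hop): 0.00155, 0.0228272, 0.0210784, 0.0645 ms; sum = 0.109956 ms.
Processing at 3 router(s): 3 × 2.5 ms = 7.5 ms.
End-to-end = 7.64 ms.

7.64 ms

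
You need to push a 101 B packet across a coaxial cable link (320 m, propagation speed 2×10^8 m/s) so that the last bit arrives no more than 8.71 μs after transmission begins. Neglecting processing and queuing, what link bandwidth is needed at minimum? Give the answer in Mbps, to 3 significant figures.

114 Mbps

L = 808 bits.
Propagation delay = 320 / 200000000 = 1.6 μs.
Transmission budget = 8.71 − 1.6 = 7.11 μs.
R ≥ L / t_tx = 808 bits / 7.11e-06 s = 114 Mbps.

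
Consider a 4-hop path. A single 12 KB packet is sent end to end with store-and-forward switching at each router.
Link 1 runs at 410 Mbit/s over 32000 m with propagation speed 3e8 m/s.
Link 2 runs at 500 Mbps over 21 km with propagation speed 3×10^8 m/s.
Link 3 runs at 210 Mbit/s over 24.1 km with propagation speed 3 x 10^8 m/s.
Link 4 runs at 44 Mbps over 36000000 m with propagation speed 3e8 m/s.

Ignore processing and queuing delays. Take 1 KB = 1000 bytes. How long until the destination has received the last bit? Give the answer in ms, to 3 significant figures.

123 ms

L = 96000 bits.
Transmission delays (L/R per hop): 0.234146, 0.192, 0.457143, 2.18182 ms; sum = 3.06511 ms.
Propagation delays (d/s per hop): 0.106667, 0.07, 0.0803333, 120 ms; sum = 120.257 ms.
End-to-end = 123 ms.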